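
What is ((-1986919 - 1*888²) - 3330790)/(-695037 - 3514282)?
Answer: 6106253/4209319 ≈ 1.4507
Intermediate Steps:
((-1986919 - 1*888²) - 3330790)/(-695037 - 3514282) = ((-1986919 - 1*788544) - 3330790)/(-4209319) = ((-1986919 - 788544) - 3330790)*(-1/4209319) = (-2775463 - 3330790)*(-1/4209319) = -6106253*(-1/4209319) = 6106253/4209319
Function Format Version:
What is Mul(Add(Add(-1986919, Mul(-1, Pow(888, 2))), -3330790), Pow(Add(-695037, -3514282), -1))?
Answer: Rational(6106253, 4209319) ≈ 1.4507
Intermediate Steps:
Mul(Add(Add(-1986919, Mul(-1, Pow(888, 2))), -3330790), Pow(Add(-695037, -3514282), -1)) = Mul(Add(Add(-1986919, Mul(-1, 788544)), -3330790), Pow(-4209319, -1)) = Mul(Add(Add(-1986919, -788544), -3330790), Rational(-1, 4209319)) = Mul(Add(-2775463, -3330790), Rational(-1, 4209319)) = Mul(-6106253, Rational(-1, 4209319)) = Rational(6106253, 4209319)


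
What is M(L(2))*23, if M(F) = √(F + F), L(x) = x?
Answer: 46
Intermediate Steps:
M(F) = √2*√F (M(F) = √(2*F) = √2*√F)
M(L(2))*23 = (√2*√2)*23 = 2*23 = 46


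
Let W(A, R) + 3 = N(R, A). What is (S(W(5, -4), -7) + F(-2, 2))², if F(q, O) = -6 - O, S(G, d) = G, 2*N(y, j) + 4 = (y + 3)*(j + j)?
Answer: 324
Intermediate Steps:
N(y, j) = -2 + j*(3 + y) (N(y, j) = -2 + ((y + 3)*(j + j))/2 = -2 + ((3 + y)*(2*j))/2 = -2 + (2*j*(3 + y))/2 = -2 + j*(3 + y))
W(A, R) = -5 + 3*A + A*R (W(A, R) = -3 + (-2 + 3*A + A*R) = -5 + 3*A + A*R)
(S(W(5, -4), -7) + F(-2, 2))² = ((-5 + 3*5 + 5*(-4)) + (-6 - 1*2))² = ((-5 + 15 - 20) + (-6 - 2))² = (-10 - 8)² = (-18)² = 324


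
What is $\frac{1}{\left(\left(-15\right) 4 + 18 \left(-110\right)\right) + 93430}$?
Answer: $\frac{1}{91390} \approx 1.0942 \cdot 10^{-5}$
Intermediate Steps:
$\frac{1}{\left(\left(-15\right) 4 + 18 \left(-110\right)\right) + 93430} = \frac{1}{\left(-60 - 1980\right) + 93430} = \frac{1}{-2040 + 93430} = \frac{1}{91390}$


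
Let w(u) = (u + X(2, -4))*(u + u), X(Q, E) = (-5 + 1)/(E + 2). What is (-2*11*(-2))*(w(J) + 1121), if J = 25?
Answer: 108724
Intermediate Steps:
X(Q, E) = -4/(2 + E)
w(u) = 2*u*(2 + u) (w(u) = (u - 4/(2 - 4))*(u + u) = (u - 4/(-2))*(2*u) = (u - 4*(-1/2))*(2*u) = (u + 2)*(2*u) = (2 + u)*(2*u) = 2*u*(2 + u))
(-2*11*(-2))*(w(J) + 1121) = (-2*11*(-2))*(2*25*(2 + 25) + 1121) = (-22*(-2))*(2*25*27 + 1121) = 44*(1350 + 1121) = 44*2471 = 108724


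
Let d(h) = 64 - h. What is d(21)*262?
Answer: 11266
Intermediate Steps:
d(21)*262 = (64 - 1*21)*262 = (64 - 21)*262 = 43*262 = 11266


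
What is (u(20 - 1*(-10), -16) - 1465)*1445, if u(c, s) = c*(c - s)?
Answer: -122825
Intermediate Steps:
(u(20 - 1*(-10), -16) - 1465)*1445 = ((20 - 1*(-10))*((20 - 1*(-10)) - 1*(-16)) - 1465)*1445 = ((20 + 10)*((20 + 10) + 16) - 1465)*1445 = (30*(30 + 16) - 1465)*1445 = (30*46 - 1465)*1445 = (1380 - 1465)*1445 = -85*1445 = -122825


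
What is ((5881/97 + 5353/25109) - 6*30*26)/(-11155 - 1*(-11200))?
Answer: -250006586/2435573 ≈ -102.65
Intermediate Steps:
((5881/97 + 5353/25109) - 6*30*26)/(-11155 - 1*(-11200)) = ((5881*(1/97) + 5353*(1/25109)) - 180*26)/(-11155 + 11200) = ((5881/97 + 5353/25109) - 4680)/45 = (148185270/2435573 - 4680)*(1/45) = -11250296370/2435573*1/45 = -250006586/2435573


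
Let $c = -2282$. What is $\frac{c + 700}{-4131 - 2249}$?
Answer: $\frac{791}{3190} \approx 0.24796$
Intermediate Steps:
$\frac{c + 700}{-4131 - 2249} = \frac{-2282 + 700}{-4131 - 2249} = - \frac{1582}{-4131 - 2249} = - \frac{1582}{-6380} = \left(-1582\right) \left(- \frac{1}{6380}\right) = \frac{791}{3190}$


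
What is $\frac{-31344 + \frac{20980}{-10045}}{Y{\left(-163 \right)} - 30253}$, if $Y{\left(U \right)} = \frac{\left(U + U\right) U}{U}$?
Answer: $\frac{62974292}{61433211} \approx 1.0251$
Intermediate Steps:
$Y{\left(U \right)} = 2 U$ ($Y{\left(U \right)} = \frac{2 U U}{U} = \frac{2 U^{2}}{U} = 2 U$)
$\frac{-31344 + \frac{20980}{-10045}}{Y{\left(-163 \right)} - 30253} = \frac{-31344 + \frac{20980}{-10045}}{2 \left(-163\right) - 30253} = \frac{-31344 + 20980 \left(- \frac{1}{10045}\right)}{-326 - 30253} = \frac{-31344 - \frac{4196}{2009}}{-30579} = \left(- \frac{62974292}{2009}\right) \left(- \frac{1}{30579}\right) = \frac{62974292}{61433211}$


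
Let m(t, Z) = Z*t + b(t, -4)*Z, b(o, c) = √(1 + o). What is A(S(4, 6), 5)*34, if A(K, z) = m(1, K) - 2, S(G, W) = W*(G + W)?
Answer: 1972 + 2040*√2 ≈ 4857.0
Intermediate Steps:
m(t, Z) = Z*t + Z*√(1 + t) (m(t, Z) = Z*t + √(1 + t)*Z = Z*t + Z*√(1 + t))
A(K, z) = -2 + K*(1 + √2) (A(K, z) = K*(1 + √(1 + 1)) - 2 = K*(1 + √2) - 2 = -2 + K*(1 + √2))
A(S(4, 6), 5)*34 = (-2 + (6*(4 + 6))*(1 + √2))*34 = (-2 + (6*10)*(1 + √2))*34 = (-2 + 60*(1 + √2))*34 = (-2 + (60 + 60*√2))*34 = (58 + 60*√2)*34 = 1972 + 2040*√2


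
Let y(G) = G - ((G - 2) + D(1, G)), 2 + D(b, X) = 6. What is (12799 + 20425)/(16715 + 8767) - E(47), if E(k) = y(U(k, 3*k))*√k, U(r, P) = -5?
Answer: 16612/12741 + 2*√47 ≈ 15.015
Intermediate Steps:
D(b, X) = 4 (D(b, X) = -2 + 6 = 4)
y(G) = -2 (y(G) = G - ((G - 2) + 4) = G - ((-2 + G) + 4) = G - (2 + G) = G + (-2 - G) = -2)
E(k) = -2*√k
(12799 + 20425)/(16715 + 8767) - E(47) = (12799 + 20425)/(16715 + 8767) - (-2)*√47 = 33224/25482 + 2*√47 = 33224*(1/25482) + 2*√47 = 16612/12741 + 2*√47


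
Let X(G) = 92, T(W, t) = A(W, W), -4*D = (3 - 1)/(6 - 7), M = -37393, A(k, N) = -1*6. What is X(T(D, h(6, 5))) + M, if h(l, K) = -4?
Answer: -37301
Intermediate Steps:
A(k, N) = -6
D = ½ (D = -(3 - 1)/(4*(6 - 7)) = -1/(2*(-1)) = -(-1)/2 = -¼*(-2) = ½ ≈ 0.50000)
T(W, t) = -6
X(T(D, h(6, 5))) + M = 92 - 37393 = -37301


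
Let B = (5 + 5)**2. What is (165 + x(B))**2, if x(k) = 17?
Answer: 33124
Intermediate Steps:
B = 100 (B = 10**2 = 100)
(165 + x(B))**2 = (165 + 17)**2 = 182**2 = 33124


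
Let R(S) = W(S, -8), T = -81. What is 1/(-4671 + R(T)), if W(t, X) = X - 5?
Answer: -1/4684 ≈ -0.00021349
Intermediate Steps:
W(t, X) = -5 + X
R(S) = -13 (R(S) = -5 - 8 = -13)
1/(-4671 + R(T)) = 1/(-4671 - 13) = 1/(-4684) = -1/4684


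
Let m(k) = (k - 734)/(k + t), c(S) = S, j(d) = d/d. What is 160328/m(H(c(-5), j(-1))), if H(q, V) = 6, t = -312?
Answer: 876078/13 ≈ 67391.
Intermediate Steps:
j(d) = 1
m(k) = (-734 + k)/(-312 + k) (m(k) = (k - 734)/(k - 312) = (-734 + k)/(-312 + k))
160328/m(H(c(-5), j(-1))) = 160328/(((-734 + 6)/(-312 + 6))) = 160328/((-728/(-306))) = 160328/((-1/306*(-728))) = 160328/(364/153) = 160328*(153/364) = 876078/13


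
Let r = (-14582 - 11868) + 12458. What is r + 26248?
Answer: 12256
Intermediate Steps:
r = -13992 (r = -26450 + 12458 = -13992)
r + 26248 = -13992 + 26248 = 12256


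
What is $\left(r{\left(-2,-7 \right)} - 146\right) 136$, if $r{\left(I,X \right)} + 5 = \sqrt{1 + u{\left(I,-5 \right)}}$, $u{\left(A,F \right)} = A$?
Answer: $-20536 + 136 i \approx -20536.0 + 136.0 i$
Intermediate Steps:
$r{\left(I,X \right)} = -5 + \sqrt{1 + I}$
$\left(r{\left(-2,-7 \right)} - 146\right) 136 = \left(\left(-5 + \sqrt{1 - 2}\right) - 146\right) 136 = \left(\left(-5 + \sqrt{-1}\right) - 146\right) 136 = \left(\left(-5 + i\right) - 146\right) 136 = \left(-151 + i\right) 136 = -20536 + 136 i$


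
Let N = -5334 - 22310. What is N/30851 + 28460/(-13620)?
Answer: -62726537/21009531 ≈ -2.9856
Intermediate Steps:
N = -27644
N/30851 + 28460/(-13620) = -27644/30851 + 28460/(-13620) = -27644*1/30851 + 28460*(-1/13620) = -27644/30851 - 1423/681 = -62726537/21009531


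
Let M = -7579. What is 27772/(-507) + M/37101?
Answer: -344737175/6270069 ≈ -54.981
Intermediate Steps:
27772/(-507) + M/37101 = 27772/(-507) - 7579/37101 = 27772*(-1/507) - 7579*1/37101 = -27772/507 - 7579/37101 = -344737175/6270069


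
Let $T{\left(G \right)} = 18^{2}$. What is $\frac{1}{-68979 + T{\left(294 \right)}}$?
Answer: $- \frac{1}{68655} \approx -1.4566 \cdot 10^{-5}$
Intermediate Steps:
$T{\left(G \right)} = 324$
$\frac{1}{-68979 + T{\left(294 \right)}} = \frac{1}{-68979 + 324} = \frac{1}{-68655} = - \frac{1}{68655}$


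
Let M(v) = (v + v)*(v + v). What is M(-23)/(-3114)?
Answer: -1058/1557 ≈ -0.67951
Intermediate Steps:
M(v) = 4*v² (M(v) = (2*v)*(2*v) = 4*v²)
M(-23)/(-3114) = (4*(-23)²)/(-3114) = (4*529)*(-1/3114) = 2116*(-1/3114) = -1058/1557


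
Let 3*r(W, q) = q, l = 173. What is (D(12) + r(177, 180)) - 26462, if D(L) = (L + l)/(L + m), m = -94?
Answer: -2165149/82 ≈ -26404.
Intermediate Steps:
D(L) = (173 + L)/(-94 + L) (D(L) = (L + 173)/(L - 94) = (173 + L)/(-94 + L))
r(W, q) = q/3
(D(12) + r(177, 180)) - 26462 = ((173 + 12)/(-94 + 12) + (⅓)*180) - 26462 = (185/(-82) + 60) - 26462 = (-1/82*185 + 60) - 26462 = (-185/82 + 60) - 26462 = 4735/82 - 26462 = -2165149/82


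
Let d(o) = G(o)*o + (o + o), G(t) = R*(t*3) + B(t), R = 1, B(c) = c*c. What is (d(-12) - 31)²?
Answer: 1825201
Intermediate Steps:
B(c) = c²
G(t) = t² + 3*t (G(t) = 1*(t*3) + t² = 1*(3*t) + t² = 3*t + t² = t² + 3*t)
d(o) = 2*o + o²*(3 + o) (d(o) = (o*(3 + o))*o + (o + o) = o²*(3 + o) + 2*o = 2*o + o²*(3 + o))
(d(-12) - 31)² = (-12*(2 + (-12)² + 3*(-12)) - 31)² = (-12*(2 + 144 - 36) - 31)² = (-12*110 - 31)² = (-1320 - 31)² = (-1351)² = 1825201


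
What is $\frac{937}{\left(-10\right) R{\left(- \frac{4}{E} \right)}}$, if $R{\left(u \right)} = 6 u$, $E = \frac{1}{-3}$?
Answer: $- \frac{937}{720} \approx -1.3014$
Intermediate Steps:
$E = - \frac{1}{3} \approx -0.33333$
$\frac{937}{\left(-10\right) R{\left(- \frac{4}{E} \right)}} = \frac{937}{\left(-10\right) 6 \left(- \frac{4}{- \frac{1}{3}}\right)} = \frac{937}{\left(-10\right) 6 \left(\left(-4\right) \left(-3\right)\right)} = \frac{937}{\left(-10\right) 6 \cdot 12} = \frac{937}{\left(-10\right) 72} = \frac{937}{-720} = 937 \left(- \frac{1}{720}\right) = - \frac{937}{720}$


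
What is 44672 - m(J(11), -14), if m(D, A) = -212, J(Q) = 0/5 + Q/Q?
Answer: 44884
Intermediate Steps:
J(Q) = 1 (J(Q) = 0*(⅕) + 1 = 0 + 1 = 1)
44672 - m(J(11), -14) = 44672 - 1*(-212) = 44672 + 212 = 44884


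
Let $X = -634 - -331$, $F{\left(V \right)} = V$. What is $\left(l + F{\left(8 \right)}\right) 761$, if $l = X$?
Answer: $-224495$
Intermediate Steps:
$X = -303$ ($X = -634 + 331 = -303$)
$l = -303$
$\left(l + F{\left(8 \right)}\right) 761 = \left(-303 + 8\right) 761 = \left(-295\right) 761 = -224495$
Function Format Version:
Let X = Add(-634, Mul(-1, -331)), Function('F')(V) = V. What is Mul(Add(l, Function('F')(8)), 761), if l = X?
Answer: -224495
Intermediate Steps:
X = -303 (X = Add(-634, 331) = -303)
l = -303
Mul(Add(l, Function('F')(8)), 761) = Mul(Add(-303, 8), 761) = Mul(-295, 761) = -224495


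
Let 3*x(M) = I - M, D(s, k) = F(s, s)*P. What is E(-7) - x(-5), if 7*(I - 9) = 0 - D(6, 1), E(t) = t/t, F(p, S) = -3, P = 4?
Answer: -89/21 ≈ -4.2381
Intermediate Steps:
E(t) = 1
D(s, k) = -12 (D(s, k) = -3*4 = -12)
I = 75/7 (I = 9 + (0 - 1*(-12))/7 = 9 + (0 + 12)/7 = 9 + (1/7)*12 = 9 + 12/7 = 75/7 ≈ 10.714)
x(M) = 25/7 - M/3 (x(M) = (75/7 - M)/3 = 25/7 - M/3)
E(-7) - x(-5) = 1 - (25/7 - 1/3*(-5)) = 1 - (25/7 + 5/3) = 1 - 1*110/21 = 1 - 110/21 = -89/21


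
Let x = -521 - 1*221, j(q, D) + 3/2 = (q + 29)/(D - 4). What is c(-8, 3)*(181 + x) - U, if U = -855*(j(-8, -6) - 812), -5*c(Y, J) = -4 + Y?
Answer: -3493422/5 ≈ -6.9868e+5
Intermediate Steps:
j(q, D) = -3/2 + (29 + q)/(-4 + D) (j(q, D) = -3/2 + (q + 29)/(D - 4) = -3/2 + (29 + q)/(-4 + D))
c(Y, J) = 4/5 - Y/5 (c(Y, J) = -(-4 + Y)/5 = 4/5 - Y/5)
x = -742 (x = -521 - 221 = -742)
U = 697338 (U = -855*((35 - 8 - 3/2*(-6))/(-4 - 6) - 812) = -855*((35 - 8 + 9)/(-10) - 812) = -855*(-1/10*36 - 812) = -855*(-18/5 - 812) = -855*(-4078/5) = 697338)
c(-8, 3)*(181 + x) - U = (4/5 - 1/5*(-8))*(181 - 742) - 1*697338 = (4/5 + 8/5)*(-561) - 697338 = (12/5)*(-561) - 697338 = -6732/5 - 697338 = -3493422/5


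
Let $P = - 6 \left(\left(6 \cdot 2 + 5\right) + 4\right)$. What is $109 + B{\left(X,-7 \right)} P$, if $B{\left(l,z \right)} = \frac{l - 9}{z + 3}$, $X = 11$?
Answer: $172$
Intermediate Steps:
$B{\left(l,z \right)} = \frac{-9 + l}{3 + z}$
$P = -126$ ($P = - 6 \left(\left(12 + 5\right) + 4\right) = - 6 \left(17 + 4\right) = \left(-6\right) 21 = -126$)
$109 + B{\left(X,-7 \right)} P = 109 + \frac{-9 + 11}{3 - 7} \left(-126\right) = 109 + \frac{1}{-4} \cdot 2 \left(-126\right) = 109 + \left(- \frac{1}{4}\right) 2 \left(-126\right) = 109 - -63 = 109 + 63 = 172$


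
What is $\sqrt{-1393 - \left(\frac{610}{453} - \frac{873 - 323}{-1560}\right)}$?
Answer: $\frac{i \sqrt{193474455837}}{11778} \approx 37.346 i$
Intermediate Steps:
$\sqrt{-1393 - \left(\frac{610}{453} - \frac{873 - 323}{-1560}\right)} = \sqrt{-1393 + \left(\left(-1830\right) \frac{1}{1359} + 550 \left(- \frac{1}{1560}\right)\right)} = \sqrt{-1393 - \frac{40025}{23556}} = \sqrt{- \frac{32853533}{23556}} = \frac{i \sqrt{193474455837}}{11778}$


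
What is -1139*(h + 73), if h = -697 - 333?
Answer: 1090023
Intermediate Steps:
h = -1030
-1139*(h + 73) = -1139*(-1030 + 73) = -1139*(-957) = 1090023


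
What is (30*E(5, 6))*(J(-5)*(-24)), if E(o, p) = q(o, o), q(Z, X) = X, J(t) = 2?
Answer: -7200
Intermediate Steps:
E(o, p) = o
(30*E(5, 6))*(J(-5)*(-24)) = (30*5)*(2*(-24)) = 150*(-48) = -7200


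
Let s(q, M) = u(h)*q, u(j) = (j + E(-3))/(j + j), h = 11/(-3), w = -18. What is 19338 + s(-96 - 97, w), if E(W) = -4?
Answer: 420997/22 ≈ 19136.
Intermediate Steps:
h = -11/3 (h = 11*(-1/3) = -11/3 ≈ -3.6667)
u(j) = (-4 + j)/(2*j) (u(j) = (j - 4)/(j + j) = (-4 + j)/((2*j)) = (-4 + j)*(1/(2*j)) = (-4 + j)/(2*j))
s(q, M) = 23*q/22 (s(q, M) = ((-4 - 11/3)/(2*(-11/3)))*q = ((1/2)*(-3/11)*(-23/3))*q = 23*q/22)
19338 + s(-96 - 97, w) = 19338 + 23*(-96 - 97)/22 = 19338 + (23/22)*(-193) = 19338 - 4439/22 = 420997/22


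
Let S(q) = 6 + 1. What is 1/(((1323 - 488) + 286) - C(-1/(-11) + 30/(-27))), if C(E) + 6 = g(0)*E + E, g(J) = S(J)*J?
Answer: 99/111674 ≈ 0.00088651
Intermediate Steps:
S(q) = 7
g(J) = 7*J
C(E) = -6 + E (C(E) = -6 + ((7*0)*E + E) = -6 + (0*E + E) = -6 + (0 + E) = -6 + E)
1/(((1323 - 488) + 286) - C(-1/(-11) + 30/(-27))) = 1/(((1323 - 488) + 286) - (-6 + (-1/(-11) + 30/(-27)))) = 1/((835 + 286) - (-6 + (-1*(-1/11) + 30*(-1/27)))) = 1/(1121 - (-6 + (1/11 - 10/9))) = 1/(1121 - (-6 - 101/99)) = 1/(1121 - 1*(-695/99)) = 1/(1121 + 695/99) = 1/(111674/99) = 99/111674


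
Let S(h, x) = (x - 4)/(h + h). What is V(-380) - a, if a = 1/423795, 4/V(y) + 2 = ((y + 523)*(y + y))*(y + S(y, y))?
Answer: -19774153/8739391574685 ≈ -2.2626e-6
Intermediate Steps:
S(h, x) = (-4 + x)/(2*h) (S(h, x) = (-4 + x)/((2*h)) = (-4 + x)*(1/(2*h)) = (-4 + x)/(2*h))
V(y) = 4/(-2 + 2*y*(523 + y)*(y + (-4 + y)/(2*y))) (V(y) = 4/(-2 + ((y + 523)*(y + y))*(y + (-4 + y)/(2*y))) = 4/(-2 + ((523 + y)*(2*y))*(y + (-4 + y)/(2*y))) = 4/(-2 + (2*y*(523 + y))*(y + (-4 + y)/(2*y))) = 4/(-2 + 2*y*(523 + y)*(y + (-4 + y)/(2*y))))
a = 1/423795 ≈ 2.3596e-6
V(-380) - a = 4/(-2094 + 2*(-380)³ + 519*(-380) + 1047*(-380)²) - 1*1/423795 = 4/(-2094 + 2*(-54872000) - 197220 + 1047*144400) - 1/423795 = 4/(-2094 - 109744000 - 197220 + 151186800) - 1/423795 = 4/41243486 - 1/423795 = 4*(1/41243486) - 1/423795 = 2/20621743 - 1/423795 = -19774153/8739391574685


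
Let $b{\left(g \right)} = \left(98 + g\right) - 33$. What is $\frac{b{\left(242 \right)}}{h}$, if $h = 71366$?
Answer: $\frac{307}{71366} \approx 0.0043018$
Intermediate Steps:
$b{\left(g \right)} = 65 + g$
$\frac{b{\left(242 \right)}}{h} = \frac{65 + 242}{71366} = 307 \cdot \frac{1}{71366} = \frac{307}{71366}$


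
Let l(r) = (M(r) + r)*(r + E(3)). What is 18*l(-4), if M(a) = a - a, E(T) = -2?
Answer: 432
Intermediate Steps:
M(a) = 0
l(r) = r*(-2 + r) (l(r) = (0 + r)*(r - 2) = r*(-2 + r))
18*l(-4) = 18*(-4*(-2 - 4)) = 18*(-4*(-6)) = 18*24 = 432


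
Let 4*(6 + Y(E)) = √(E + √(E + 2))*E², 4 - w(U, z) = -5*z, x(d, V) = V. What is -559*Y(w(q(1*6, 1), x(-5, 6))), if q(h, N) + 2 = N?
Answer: 3354 - 323102*√10 ≈ -1.0184e+6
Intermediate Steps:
q(h, N) = -2 + N
w(U, z) = 4 + 5*z (w(U, z) = 4 - (-5)*z = 4 + 5*z)
Y(E) = -6 + E²*√(E + √(2 + E))/4 (Y(E) = -6 + (√(E + √(E + 2))*E²)/4 = -6 + (√(E + √(2 + E))*E²)/4 = -6 + (E²*√(E + √(2 + E)))/4 = -6 + E²*√(E + √(2 + E))/4)
-559*Y(w(q(1*6, 1), x(-5, 6))) = -559*(-6 + (4 + 5*6)²*√((4 + 5*6) + √(2 + (4 + 5*6)))/4) = -559*(-6 + (4 + 30)²*√((4 + 30) + √(2 + (4 + 30)))/4) = -559*(-6 + (¼)*34²*√(34 + √(2 + 34))) = -559*(-6 + (¼)*1156*√(34 + √36)) = -559*(-6 + (¼)*1156*√(34 + 6)) = -559*(-6 + (¼)*1156*√40) = -559*(-6 + (¼)*1156*(2*√10)) = -559*(-6 + 578*√10) = 3354 - 323102*√10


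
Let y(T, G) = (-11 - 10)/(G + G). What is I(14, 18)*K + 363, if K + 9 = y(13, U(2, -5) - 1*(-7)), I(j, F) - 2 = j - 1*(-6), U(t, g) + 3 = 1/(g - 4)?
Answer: 528/5 ≈ 105.60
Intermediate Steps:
U(t, g) = -3 + 1/(-4 + g) (U(t, g) = -3 + 1/(g - 4) = -3 + 1/(-4 + g))
I(j, F) = 8 + j (I(j, F) = 2 + (j - 1*(-6)) = 2 + (j + 6) = 2 + (6 + j) = 8 + j)
y(T, G) = -21/(2*G) (y(T, G) = -21*1/(2*G) = -21/(2*G))
K = -117/10 (K = -9 - 21/(2*((13 - 3*(-5))/(-4 - 5) - 1*(-7))) = -9 - 21/(2*((13 + 15)/(-9) + 7)) = -9 - 21/(2*(-1/9*28 + 7)) = -9 - 21/(2*(-28/9 + 7)) = -9 - 21/(2*35/9) = -9 - 21/2*9/35 = -9 - 27/10 = -117/10 ≈ -11.700)
I(14, 18)*K + 363 = (8 + 14)*(-117/10) + 363 = 22*(-117/10) + 363 = -1287/5 + 363 = 528/5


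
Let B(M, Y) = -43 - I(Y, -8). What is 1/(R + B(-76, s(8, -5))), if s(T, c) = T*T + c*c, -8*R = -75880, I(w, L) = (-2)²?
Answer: 1/9438 ≈ 0.00010595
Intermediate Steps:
I(w, L) = 4
R = 9485 (R = -⅛*(-75880) = 9485)
s(T, c) = T² + c²
B(M, Y) = -47 (B(M, Y) = -43 - 1*4 = -43 - 4 = -47)
1/(R + B(-76, s(8, -5))) = 1/(9485 - 47) = 1/9438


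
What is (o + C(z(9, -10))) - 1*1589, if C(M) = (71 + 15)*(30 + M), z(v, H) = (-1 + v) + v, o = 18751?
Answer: 21204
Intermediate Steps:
z(v, H) = -1 + 2*v
C(M) = 2580 + 86*M (C(M) = 86*(30 + M) = 2580 + 86*M)
(o + C(z(9, -10))) - 1*1589 = (18751 + (2580 + 86*(-1 + 2*9))) - 1*1589 = (18751 + (2580 + 86*(-1 + 18))) - 1589 = (18751 + (2580 + 86*17)) - 1589 = (18751 + (2580 + 1462)) - 1589 = (18751 + 4042) - 1589 = 22793 - 1589 = 21204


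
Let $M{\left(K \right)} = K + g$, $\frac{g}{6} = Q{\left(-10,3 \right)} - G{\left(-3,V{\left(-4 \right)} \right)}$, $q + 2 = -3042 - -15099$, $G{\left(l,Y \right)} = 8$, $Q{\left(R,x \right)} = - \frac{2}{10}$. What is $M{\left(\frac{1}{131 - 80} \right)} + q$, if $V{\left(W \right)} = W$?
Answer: $\frac{3061484}{255} \approx 12006.0$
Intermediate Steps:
$Q{\left(R,x \right)} = - \frac{1}{5}$ ($Q{\left(R,x \right)} = \left(-2\right) \frac{1}{10} = - \frac{1}{5}$)
$q = 12055$ ($q = -2 - -12057 = -2 + \left(-3042 + 15099\right) = -2 + 12057 = 12055$)
$g = - \frac{246}{5}$ ($g = 6 \left(- \frac{1}{5} - 8\right) = 6 \left(- \frac{41}{5}\right) = - \frac{246}{5} \approx -49.2$)
$M{\left(K \right)} = - \frac{246}{5} + K$ ($M{\left(K \right)} = K - \frac{246}{5} = - \frac{246}{5} + K$)
$M{\left(\frac{1}{131 - 80} \right)} + q = \left(- \frac{246}{5} + \frac{1}{131 - 80}\right) + 12055 = \left(- \frac{246}{5} + \frac{1}{51}\right) + 12055 = - \frac{12541}{255} + 12055 = \frac{3061484}{255}$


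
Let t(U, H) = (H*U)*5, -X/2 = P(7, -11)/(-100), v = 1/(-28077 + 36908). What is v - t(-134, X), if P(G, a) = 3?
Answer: 1775036/44155 ≈ 40.200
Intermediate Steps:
v = 1/8831 ≈ 0.00011324
X = 3/50 (X = -6/(-100) = -6*(-1)/100 = -2*(-3/100) = 3/50 ≈ 0.060000)
t(U, H) = 5*H*U
v - t(-134, X) = 1/8831 - 5*3*(-134)/50 = 1/8831 - 1*(-201/5) = 1/8831 + 201/5 = 1775036/44155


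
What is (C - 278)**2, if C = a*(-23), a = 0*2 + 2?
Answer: 104976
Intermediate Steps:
a = 2 (a = 0 + 2 = 2)
C = -46 (C = 2*(-23) = -46)
(C - 278)**2 = (-46 - 278)**2 = (-324)**2 = 104976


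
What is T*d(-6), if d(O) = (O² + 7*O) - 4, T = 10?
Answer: -100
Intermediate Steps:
d(O) = -4 + O² + 7*O
T*d(-6) = 10*(-4 + (-6)² + 7*(-6)) = 10*(-4 + 36 - 42) = 10*(-10) = -100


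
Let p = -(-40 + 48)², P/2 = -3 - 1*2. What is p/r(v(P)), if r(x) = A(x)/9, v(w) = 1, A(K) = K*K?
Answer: -576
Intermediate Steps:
P = -10 (P = 2*(-3 - 1*2) = 2*(-3 - 2) = 2*(-5) = -10)
A(K) = K²
r(x) = x²/9
p = -64 (p = -1*8² = -1*64 = -64)
p/r(v(P)) = -64/((⅑)*1²) = -64/((⅑)*1) = -64/⅑ = -64*9 = -576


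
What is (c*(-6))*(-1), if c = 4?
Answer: 24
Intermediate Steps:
(c*(-6))*(-1) = (4*(-6))*(-1) = -24*(-1) = 24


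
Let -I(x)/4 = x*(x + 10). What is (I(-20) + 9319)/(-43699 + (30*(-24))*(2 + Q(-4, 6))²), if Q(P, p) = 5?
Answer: -8519/78979 ≈ -0.10786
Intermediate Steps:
I(x) = -4*x*(10 + x) (I(x) = -4*x*(x + 10) = -4*x*(10 + x))
(I(-20) + 9319)/(-43699 + (30*(-24))*(2 + Q(-4, 6))²) = (-4*(-20)*(10 - 20) + 9319)/(-43699 + (30*(-24))*(2 + 5)²) = (-4*(-20)*(-10) + 9319)/(-43699 - 720*7²) = (-800 + 9319)/(-43699 - 720*49) = 8519/(-43699 - 35280) = 8519/(-78979) = 8519*(-1/78979) = -8519/78979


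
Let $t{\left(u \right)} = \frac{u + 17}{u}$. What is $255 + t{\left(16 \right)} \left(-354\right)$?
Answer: $- \frac{3801}{8} \approx -475.13$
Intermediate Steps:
$t{\left(u \right)} = \frac{17 + u}{u}$
$255 + t{\left(16 \right)} \left(-354\right) = 255 + \frac{17 + 16}{16} \left(-354\right) = 255 + \frac{1}{16} \cdot 33 \left(-354\right) = 255 + \frac{33}{16} \left(-354\right) = 255 - \frac{5841}{8} = - \frac{3801}{8}$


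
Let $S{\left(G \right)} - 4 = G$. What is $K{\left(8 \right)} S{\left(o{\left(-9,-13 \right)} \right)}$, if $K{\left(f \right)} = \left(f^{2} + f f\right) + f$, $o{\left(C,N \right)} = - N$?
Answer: $2312$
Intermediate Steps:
$S{\left(G \right)} = 4 + G$
$K{\left(f \right)} = f + 2 f^{2}$ ($K{\left(f \right)} = \left(f^{2} + f^{2}\right) + f = 2 f^{2} + f = f + 2 f^{2}$)
$K{\left(8 \right)} S{\left(o{\left(-9,-13 \right)} \right)} = 8 \left(1 + 2 \cdot 8\right) \left(4 - -13\right) = 8 \left(1 + 16\right) \left(4 + 13\right) = 8 \cdot 17 \cdot 17 = 136 \cdot 17 = 2312$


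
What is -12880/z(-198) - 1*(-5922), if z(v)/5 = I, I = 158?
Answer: 466550/79 ≈ 5905.7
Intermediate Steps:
z(v) = 790 (z(v) = 5*158 = 790)
-12880/z(-198) - 1*(-5922) = -12880/790 - 1*(-5922) = -12880*1/790 + 5922 = -1288/79 + 5922 = 466550/79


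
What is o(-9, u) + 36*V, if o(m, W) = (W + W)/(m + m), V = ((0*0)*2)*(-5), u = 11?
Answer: -11/9 ≈ -1.2222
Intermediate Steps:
V = 0 (V = (0*2)*(-5) = 0*(-5) = 0)
o(m, W) = W/m (o(m, W) = (2*W)/((2*m)) = (2*W)*(1/(2*m)) = W/m)
o(-9, u) + 36*V = 11/(-9) + 36*0 = 11*(-⅑) + 0 = -11/9 + 0 = -11/9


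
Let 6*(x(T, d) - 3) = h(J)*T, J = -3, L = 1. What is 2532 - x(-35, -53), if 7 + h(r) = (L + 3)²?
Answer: 5163/2 ≈ 2581.5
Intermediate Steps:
h(r) = 9 (h(r) = -7 + (1 + 3)² = -7 + 4² = -7 + 16 = 9)
x(T, d) = 3 + 3*T/2 (x(T, d) = 3 + (9*T)/6 = 3 + 3*T/2)
2532 - x(-35, -53) = 2532 - (3 + (3/2)*(-35)) = 2532 - (3 - 105/2) = 2532 - 1*(-99/2) = 2532 + 99/2 = 5163/2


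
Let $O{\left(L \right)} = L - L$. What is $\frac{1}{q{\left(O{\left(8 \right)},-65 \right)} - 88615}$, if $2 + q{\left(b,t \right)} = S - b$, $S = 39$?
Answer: $- \frac{1}{88578} \approx -1.1289 \cdot 10^{-5}$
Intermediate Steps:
$O{\left(L \right)} = 0$
$q{\left(b,t \right)} = 37 - b$ ($q{\left(b,t \right)} = -2 - \left(-39 + b\right) = 37 - b$)
$\frac{1}{q{\left(O{\left(8 \right)},-65 \right)} - 88615} = \frac{1}{\left(37 - 0\right) - 88615} = \frac{1}{\left(37 + 0\right) - 88615} = \frac{1}{37 - 88615} = \frac{1}{-88578} = - \frac{1}{88578}$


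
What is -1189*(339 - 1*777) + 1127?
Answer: 521909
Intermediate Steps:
-1189*(339 - 1*777) + 1127 = -1189*(339 - 777) + 1127 = -1189*(-438) + 1127 = 520782 + 1127 = 521909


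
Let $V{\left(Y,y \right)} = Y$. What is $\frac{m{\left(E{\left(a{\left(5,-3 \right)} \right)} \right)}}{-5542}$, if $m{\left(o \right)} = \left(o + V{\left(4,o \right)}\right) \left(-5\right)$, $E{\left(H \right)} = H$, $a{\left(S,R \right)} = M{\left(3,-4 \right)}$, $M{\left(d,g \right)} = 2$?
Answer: $\frac{15}{2771} \approx 0.0054132$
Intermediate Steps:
$a{\left(S,R \right)} = 2$
$m{\left(o \right)} = -20 - 5 o$ ($m{\left(o \right)} = \left(o + 4\right) \left(-5\right) = \left(4 + o\right) \left(-5\right) = -20 - 5 o$)
$\frac{m{\left(E{\left(a{\left(5,-3 \right)} \right)} \right)}}{-5542} = \frac{-20 - 10}{-5542} = \left(-20 - 10\right) \left(- \frac{1}{5542}\right) = \left(-30\right) \left(- \frac{1}{5542}\right) = \frac{15}{2771}$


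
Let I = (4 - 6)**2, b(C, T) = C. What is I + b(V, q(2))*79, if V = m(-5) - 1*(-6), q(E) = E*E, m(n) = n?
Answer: 83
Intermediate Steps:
q(E) = E**2
V = 1 (V = -5 - 1*(-6) = -5 + 6 = 1)
I = 4 (I = (-2)**2 = 4)
I + b(V, q(2))*79 = 4 + 1*79 = 4 + 79 = 83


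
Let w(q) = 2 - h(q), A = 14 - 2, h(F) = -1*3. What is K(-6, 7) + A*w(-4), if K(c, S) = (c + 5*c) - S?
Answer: 17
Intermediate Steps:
h(F) = -3
A = 12
K(c, S) = -S + 6*c (K(c, S) = 6*c - S = -S + 6*c)
w(q) = 5 (w(q) = 2 - 1*(-3) = 2 + 3 = 5)
K(-6, 7) + A*w(-4) = (-1*7 + 6*(-6)) + 12*5 = (-7 - 36) + 60 = -43 + 60 = 17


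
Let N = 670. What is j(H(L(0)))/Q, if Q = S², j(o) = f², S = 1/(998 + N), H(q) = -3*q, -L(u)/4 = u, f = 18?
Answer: 901440576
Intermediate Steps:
L(u) = -4*u
S = 1/1668 (S = 1/(998 + 670) = 1/1668 ≈ 0.00059952)
j(o) = 324 (j(o) = 18² = 324)
Q = 1/2782224 (Q = (1/1668)² = 1/2782224 ≈ 3.5942e-7)
j(H(L(0)))/Q = 324/(1/2782224) = 324*2782224 = 901440576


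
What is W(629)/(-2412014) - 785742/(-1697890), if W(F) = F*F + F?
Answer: 305599458522/1023833612615 ≈ 0.29849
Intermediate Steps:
W(F) = F + F² (W(F) = F² + F = F + F²)
W(629)/(-2412014) - 785742/(-1697890) = (629*(1 + 629))/(-2412014) - 785742/(-1697890) = (629*630)*(-1/2412014) - 785742*(-1/1697890) = 396270*(-1/2412014) + 392871/848945 = -198135/1206007 + 392871/848945 = 305599458522/1023833612615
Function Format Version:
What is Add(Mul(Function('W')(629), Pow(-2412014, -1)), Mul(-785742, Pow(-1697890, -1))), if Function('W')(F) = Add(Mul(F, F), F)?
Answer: Rational(305599458522, 1023833612615) ≈ 0.29849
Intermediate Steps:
Function('W')(F) = Add(F, Pow(F, 2)) (Function('W')(F) = Add(Pow(F, 2), F) = Add(F, Pow(F, 2)))
Add(Mul(Function('W')(629), Pow(-2412014, -1)), Mul(-785742, Pow(-1697890, -1))) = Add(Mul(Mul(629, Add(1, 629)), Pow(-2412014, -1)), Mul(-785742, Pow(-1697890, -1))) = Add(Mul(Mul(629, 630), Rational(-1, 2412014)), Mul(-785742, Rational(-1, 1697890))) = Add(Mul(396270, Rational(-1, 2412014)), Rational(392871, 848945)) = Add(Rational(-198135, 1206007), Rational(392871, 848945)) = Rational(305599458522, 1023833612615)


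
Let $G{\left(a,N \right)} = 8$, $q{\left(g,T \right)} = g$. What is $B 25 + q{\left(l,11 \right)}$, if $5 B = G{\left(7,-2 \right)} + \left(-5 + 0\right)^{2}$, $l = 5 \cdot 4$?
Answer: $185$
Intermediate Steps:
$l = 20$
$B = \frac{33}{5}$ ($B = \frac{8 + \left(-5 + 0\right)^{2}}{5} = \frac{8 + \left(-5\right)^{2}}{5} = \frac{8 + 25}{5} = \frac{1}{5} \cdot 33 = \frac{33}{5} \approx 6.6$)
$B 25 + q{\left(l,11 \right)} = \frac{33}{5} \cdot 25 + 20 = 165 + 20 = 185$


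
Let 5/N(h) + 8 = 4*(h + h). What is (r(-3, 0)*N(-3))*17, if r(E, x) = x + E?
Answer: 255/32 ≈ 7.9688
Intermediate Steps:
N(h) = 5/(-8 + 8*h) (N(h) = 5/(-8 + 4*(h + h)) = 5/(-8 + 4*(2*h)) = 5/(-8 + 8*h))
r(E, x) = E + x
(r(-3, 0)*N(-3))*17 = ((-3 + 0)*(5/(8*(-1 - 3))))*17 = -15/(8*(-4))*17 = -15*(-1)/(8*4)*17 = -3*(-5/32)*17 = (15/32)*17 = 255/32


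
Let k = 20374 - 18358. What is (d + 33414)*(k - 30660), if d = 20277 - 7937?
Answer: -1310577576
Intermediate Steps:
d = 12340
k = 2016
(d + 33414)*(k - 30660) = (12340 + 33414)*(2016 - 30660) = 45754*(-28644) = -1310577576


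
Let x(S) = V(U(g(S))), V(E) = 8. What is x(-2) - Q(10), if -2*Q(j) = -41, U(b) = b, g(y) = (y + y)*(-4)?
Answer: -25/2 ≈ -12.500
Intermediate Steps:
g(y) = -8*y (g(y) = (2*y)*(-4) = -8*y)
Q(j) = 41/2 (Q(j) = -½*(-41) = 41/2)
x(S) = 8
x(-2) - Q(10) = 8 - 1*41/2 = 8 - 41/2 = -25/2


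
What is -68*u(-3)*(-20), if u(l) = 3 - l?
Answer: 8160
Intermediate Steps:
-68*u(-3)*(-20) = -68*(3 - 1*(-3))*(-20) = -68*(3 + 3)*(-20) = -68*6*(-20) = -408*(-20) = 8160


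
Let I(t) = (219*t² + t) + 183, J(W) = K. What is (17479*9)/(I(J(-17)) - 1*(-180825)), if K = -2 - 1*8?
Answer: 157311/202898 ≈ 0.77532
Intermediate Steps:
K = -10 (K = -2 - 8 = -10)
J(W) = -10
I(t) = 183 + t + 219*t² (I(t) = (t + 219*t²) + 183 = 183 + t + 219*t²)
(17479*9)/(I(J(-17)) - 1*(-180825)) = (17479*9)/((183 - 10 + 219*(-10)²) - 1*(-180825)) = 157311/((183 - 10 + 219*100) + 180825) = 157311/((183 - 10 + 21900) + 180825) = 157311/(22073 + 180825) = 157311/202898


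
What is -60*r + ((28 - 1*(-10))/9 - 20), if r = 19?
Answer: -10402/9 ≈ -1155.8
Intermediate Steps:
-60*r + ((28 - 1*(-10))/9 - 20) = -60*19 + ((28 - 1*(-10))/9 - 20) = -1140 + ((28 + 10)*(1/9) - 20) = -1140 + (38*(1/9) - 20) = -1140 + (38/9 - 20) = -1140 - 142/9 = -10402/9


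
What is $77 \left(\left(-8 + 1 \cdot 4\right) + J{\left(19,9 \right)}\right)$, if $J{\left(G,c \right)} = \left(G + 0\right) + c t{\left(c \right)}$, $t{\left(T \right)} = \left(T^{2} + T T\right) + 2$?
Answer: $114807$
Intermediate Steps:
$t{\left(T \right)} = 2 + 2 T^{2}$ ($t{\left(T \right)} = \left(T^{2} + T^{2}\right) + 2 = 2 T^{2} + 2 = 2 + 2 T^{2}$)
$J{\left(G,c \right)} = G + c \left(2 + 2 c^{2}\right)$ ($J{\left(G,c \right)} = \left(G + 0\right) + c \left(2 + 2 c^{2}\right) = G + c \left(2 + 2 c^{2}\right)$)
$77 \left(\left(-8 + 1 \cdot 4\right) + J{\left(19,9 \right)}\right) = 77 \left(\left(-8 + 1 \cdot 4\right) + \left(19 + 2 \cdot 9 \left(1 + 9^{2}\right)\right)\right) = 77 \left(\left(-8 + 4\right) + \left(19 + 2 \cdot 9 \left(1 + 81\right)\right)\right) = 77 \left(-4 + \left(19 + 2 \cdot 9 \cdot 82\right)\right) = 77 \left(-4 + \left(19 + 1476\right)\right) = 77 \left(-4 + 1495\right) = 77 \cdot 1491 = 114807$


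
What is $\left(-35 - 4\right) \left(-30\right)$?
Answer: $1170$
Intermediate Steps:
$\left(-35 - 4\right) \left(-30\right) = \left(-39\right) \left(-30\right) = 1170$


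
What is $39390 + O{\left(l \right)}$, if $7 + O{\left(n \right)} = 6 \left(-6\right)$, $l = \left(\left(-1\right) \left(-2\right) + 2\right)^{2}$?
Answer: $39347$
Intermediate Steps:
$l = 16$ ($l = \left(2 + 2\right)^{2} = 4^{2} = 16$)
$O{\left(n \right)} = -43$ ($O{\left(n \right)} = -7 + 6 \left(-6\right) = -7 - 36 = -43$)
$39390 + O{\left(l \right)} = 39390 - 43 = 39347$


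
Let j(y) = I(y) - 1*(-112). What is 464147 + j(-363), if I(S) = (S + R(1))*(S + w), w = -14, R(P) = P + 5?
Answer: 598848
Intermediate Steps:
R(P) = 5 + P
I(S) = (-14 + S)*(6 + S) (I(S) = (S + (5 + 1))*(S - 14) = (S + 6)*(-14 + S) = (6 + S)*(-14 + S) = (-14 + S)*(6 + S))
j(y) = 28 + y² - 8*y (j(y) = (-84 + y² - 8*y) - 1*(-112) = (-84 + y² - 8*y) + 112 = 28 + y² - 8*y)
464147 + j(-363) = 464147 + (28 + (-363)² - 8*(-363)) = 464147 + (28 + 131769 + 2904) = 464147 + 134701 = 598848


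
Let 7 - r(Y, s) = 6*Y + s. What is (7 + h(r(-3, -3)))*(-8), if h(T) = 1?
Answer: -64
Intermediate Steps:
r(Y, s) = 7 - s - 6*Y (r(Y, s) = 7 - (6*Y + s) = 7 - (s + 6*Y) = 7 + (-s - 6*Y) = 7 - s - 6*Y)
(7 + h(r(-3, -3)))*(-8) = (7 + 1)*(-8) = 8*(-8) = -64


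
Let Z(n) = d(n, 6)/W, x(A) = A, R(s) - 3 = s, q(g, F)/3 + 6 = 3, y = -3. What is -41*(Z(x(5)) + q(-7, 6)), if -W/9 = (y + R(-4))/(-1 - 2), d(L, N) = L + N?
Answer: 4879/12 ≈ 406.58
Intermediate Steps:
q(g, F) = -9 (q(g, F) = -18 + 3*3 = -18 + 9 = -9)
R(s) = 3 + s
W = -12 (W = -9*(-3 + (3 - 4))/(-1 - 2) = -9*(-3 - 1)/(-3) = -(-36)*(-1)/3 = -9*4/3 = -12)
Z(n) = -½ - n/12 (Z(n) = (n + 6)/(-12) = (6 + n)*(-1/12) = -½ - n/12)
-41*(Z(x(5)) + q(-7, 6)) = -41*((-½ - 1/12*5) - 9) = -41*((-½ - 5/12) - 9) = -41*(-11/12 - 9) = -41*(-119/12) = 4879/12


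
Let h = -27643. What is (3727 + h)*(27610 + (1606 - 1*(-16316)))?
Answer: -1088943312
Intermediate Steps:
(3727 + h)*(27610 + (1606 - 1*(-16316))) = (3727 - 27643)*(27610 + (1606 - 1*(-16316))) = -23916*(27610 + (1606 + 16316)) = -23916*(27610 + 17922) = -23916*45532 = -1088943312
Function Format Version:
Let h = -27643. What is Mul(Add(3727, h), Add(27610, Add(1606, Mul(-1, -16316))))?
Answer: -1088943312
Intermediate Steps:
Mul(Add(3727, h), Add(27610, Add(1606, Mul(-1, -16316)))) = Mul(Add(3727, -27643), Add(27610, Add(1606, Mul(-1, -16316)))) = Mul(-23916, Add(27610, Add(1606, 16316))) = Mul(-23916, Add(27610, 17922)) = Mul(-23916, 45532) = -1088943312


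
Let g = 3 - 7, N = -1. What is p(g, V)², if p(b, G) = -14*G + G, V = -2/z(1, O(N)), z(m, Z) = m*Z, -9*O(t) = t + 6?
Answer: 54756/25 ≈ 2190.2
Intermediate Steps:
O(t) = -⅔ - t/9 (O(t) = -(t + 6)/9 = -(6 + t)/9 = -⅔ - t/9)
z(m, Z) = Z*m
V = 18/5 (V = -2/(-⅔ - ⅑*(-1)) = -2/(-⅔ + ⅑) = -2/((-5/9*1)) = -2/(-5/9) = -2*(-9/5) = 18/5 ≈ 3.6000)
g = -4
p(b, G) = -13*G
p(g, V)² = (-13*18/5)² = (-234/5)² = 54756/25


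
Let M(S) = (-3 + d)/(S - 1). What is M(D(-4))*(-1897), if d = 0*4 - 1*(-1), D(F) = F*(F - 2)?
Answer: 3794/23 ≈ 164.96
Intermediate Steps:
D(F) = F*(-2 + F)
d = 1 (d = 0 + 1 = 1)
M(S) = -2/(-1 + S) (M(S) = (-3 + 1)/(S - 1) = -2/(-1 + S))
M(D(-4))*(-1897) = -2/(-1 - 4*(-2 - 4))*(-1897) = -2/(-1 - 4*(-6))*(-1897) = -2/(-1 + 24)*(-1897) = -2/23*(-1897) = 3794/23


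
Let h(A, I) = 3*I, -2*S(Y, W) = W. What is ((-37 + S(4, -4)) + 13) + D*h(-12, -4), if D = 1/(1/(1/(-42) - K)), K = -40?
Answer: -3512/7 ≈ -501.71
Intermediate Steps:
S(Y, W) = -W/2
D = 1679/42 (D = 1/(1/(1/(-42) - 1*(-40))) = 1/(1/(-1/42 + 40)) = 1/(1/(1679/42)) = 1/(42/1679) = 1679/42 ≈ 39.976)
((-37 + S(4, -4)) + 13) + D*h(-12, -4) = ((-37 - 1/2*(-4)) + 13) + 1679*(3*(-4))/42 = ((-37 + 2) + 13) + (1679/42)*(-12) = (-35 + 13) - 3358/7 = -22 - 3358/7 = -3512/7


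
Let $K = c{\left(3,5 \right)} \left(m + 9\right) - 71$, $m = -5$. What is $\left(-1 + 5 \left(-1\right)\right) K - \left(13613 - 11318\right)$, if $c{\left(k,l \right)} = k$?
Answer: $-1941$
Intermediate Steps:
$K = -59$ ($K = 3 \left(-5 + 9\right) - 71 = 3 \cdot 4 - 71 = 12 - 71 = -59$)
$\left(-1 + 5 \left(-1\right)\right) K - \left(13613 - 11318\right) = \left(-1 + 5 \left(-1\right)\right) \left(-59\right) - \left(13613 - 11318\right) = \left(-1 - 5\right) \left(-59\right) - 2295 = \left(-6\right) \left(-59\right) - 2295 = 354 - 2295 = -1941$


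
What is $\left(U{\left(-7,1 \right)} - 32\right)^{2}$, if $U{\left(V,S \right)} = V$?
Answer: $1521$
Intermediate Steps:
$\left(U{\left(-7,1 \right)} - 32\right)^{2} = \left(-7 - 32\right)^{2} = \left(-39\right)^{2} = 1521$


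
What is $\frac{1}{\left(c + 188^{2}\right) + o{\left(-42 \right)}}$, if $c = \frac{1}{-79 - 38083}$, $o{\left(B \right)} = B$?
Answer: $\frac{38162}{1347194923} \approx 2.8327 \cdot 10^{-5}$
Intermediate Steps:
$c = - \frac{1}{38162}$ ($c = \frac{1}{-38162} = - \frac{1}{38162} \approx -2.6204 \cdot 10^{-5}$)
$\frac{1}{\left(c + 188^{2}\right) + o{\left(-42 \right)}} = \frac{1}{\left(- \frac{1}{38162} + 188^{2}\right) - 42} = \frac{1}{\left(- \frac{1}{38162} + 35344\right) - 42} = \frac{1}{\frac{1348797727}{38162} - 42} = \frac{1}{\frac{1347194923}{38162}} = \frac{38162}{1347194923}$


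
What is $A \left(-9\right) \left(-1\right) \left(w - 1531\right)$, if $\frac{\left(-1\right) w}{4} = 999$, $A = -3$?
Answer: $149229$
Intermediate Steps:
$w = -3996$ ($w = \left(-4\right) 999 = -3996$)
$A \left(-9\right) \left(-1\right) \left(w - 1531\right) = \left(-3\right) \left(-9\right) \left(-1\right) \left(-3996 - 1531\right) = 27 \left(-1\right) \left(-5527\right) = \left(-27\right) \left(-5527\right) = 149229$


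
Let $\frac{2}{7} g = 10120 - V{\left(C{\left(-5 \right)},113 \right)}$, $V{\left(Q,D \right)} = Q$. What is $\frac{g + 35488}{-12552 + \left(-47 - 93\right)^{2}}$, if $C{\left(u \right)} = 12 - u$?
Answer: $\frac{141697}{14096} \approx 10.052$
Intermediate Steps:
$g = \frac{70721}{2}$ ($g = \frac{7 \left(10120 - \left(12 - -5\right)\right)}{2} = \frac{7 \left(10120 - \left(12 + 5\right)\right)}{2} = \frac{7 \left(10120 - 17\right)}{2} = \frac{7}{2} \cdot 10103 = \frac{70721}{2} \approx 35361.0$)
$\frac{g + 35488}{-12552 + \left(-47 - 93\right)^{2}} = \frac{\frac{70721}{2} + 35488}{-12552 + \left(-47 - 93\right)^{2}} = \frac{141697}{2 \left(-12552 + \left(-140\right)^{2}\right)} = \frac{141697}{2 \left(-12552 + 19600\right)} = \frac{141697}{2 \cdot 7048} = \frac{141697}{2} \cdot \frac{1}{7048} = \frac{141697}{14096}$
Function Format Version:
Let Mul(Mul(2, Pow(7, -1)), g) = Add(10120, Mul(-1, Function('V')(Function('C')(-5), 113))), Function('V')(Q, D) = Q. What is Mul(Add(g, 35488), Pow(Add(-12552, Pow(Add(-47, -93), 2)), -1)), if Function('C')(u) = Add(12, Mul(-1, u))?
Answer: Rational(141697, 14096) ≈ 10.052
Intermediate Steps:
g = Rational(70721, 2) (g = Mul(Rational(7, 2), Add(10120, Mul(-1, Add(12, Mul(-1, -5))))) = Mul(Rational(7, 2), Add(10120, Mul(-1, Add(12, 5)))) = Mul(Rational(7, 2), Add(10120, Mul(-1, 17))) = Mul(Rational(7, 2), Add(10120, -17)) = Mul(Rational(7, 2), 10103) = Rational(70721, 2) ≈ 35361.)
Mul(Add(g, 35488), Pow(Add(-12552, Pow(Add(-47, -93), 2)), -1)) = Mul(Add(Rational(70721, 2), 35488), Pow(Add(-12552, Pow(Add(-47, -93), 2)), -1)) = Mul(Rational(141697, 2), Pow(Add(-12552, Pow(-140, 2)), -1)) = Mul(Rational(141697, 2), Pow(Add(-12552, 19600), -1)) = Mul(Rational(141697, 2), Pow(7048, -1)) = Mul(Rational(141697, 2), Rational(1, 7048)) = Rational(141697, 14096)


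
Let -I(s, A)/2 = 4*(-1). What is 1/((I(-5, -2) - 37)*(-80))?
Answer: 1/2320 ≈ 0.00043103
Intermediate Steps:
I(s, A) = 8 (I(s, A) = -8*(-1) = -2*(-4) = 8)
1/((I(-5, -2) - 37)*(-80)) = 1/((8 - 37)*(-80)) = 1/(-29*(-80)) = 1/2320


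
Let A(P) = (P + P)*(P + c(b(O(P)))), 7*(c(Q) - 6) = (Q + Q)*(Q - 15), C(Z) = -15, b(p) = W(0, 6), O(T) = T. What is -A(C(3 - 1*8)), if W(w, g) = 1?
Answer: -390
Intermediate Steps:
b(p) = 1
c(Q) = 6 + 2*Q*(-15 + Q)/7 (c(Q) = 6 + ((Q + Q)*(Q - 15))/7 = 6 + ((2*Q)*(-15 + Q))/7 = 6 + (2*Q*(-15 + Q))/7 = 6 + 2*Q*(-15 + Q)/7)
A(P) = 2*P*(2 + P) (A(P) = (P + P)*(P + (6 - 30/7*1 + (2/7)*1**2)) = (2*P)*(P + (6 - 30/7 + (2/7)*1)) = (2*P)*(P + (6 - 30/7 + 2/7)) = (2*P)*(P + 2) = (2*P)*(2 + P) = 2*P*(2 + P))
-A(C(3 - 1*8)) = -2*(-15)*(2 - 15) = -2*(-15)*(-13) = -1*390 = -390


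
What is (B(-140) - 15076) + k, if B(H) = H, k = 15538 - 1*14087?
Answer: -13765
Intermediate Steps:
k = 1451 (k = 15538 - 14087 = 1451)
(B(-140) - 15076) + k = (-140 - 15076) + 1451 = -15216 + 1451 = -13765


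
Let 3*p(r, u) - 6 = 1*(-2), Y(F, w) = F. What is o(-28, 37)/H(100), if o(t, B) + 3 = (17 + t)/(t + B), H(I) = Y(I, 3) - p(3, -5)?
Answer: -19/444 ≈ -0.042793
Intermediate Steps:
p(r, u) = 4/3 (p(r, u) = 2 + (1*(-2))/3 = 2 + (1/3)*(-2) = 2 - 2/3 = 4/3)
H(I) = -4/3 + I (H(I) = I - 1*4/3 = I - 4/3 = -4/3 + I)
o(t, B) = -3 + (17 + t)/(B + t) (o(t, B) = -3 + (17 + t)/(t + B) = -3 + (17 + t)/(B + t))
o(-28, 37)/H(100) = ((17 - 3*37 - 2*(-28))/(37 - 28))/(-4/3 + 100) = ((17 - 111 + 56)/9)/(296/3) = ((1/9)*(-38))*(3/296) = -38/9*3/296 = -19/444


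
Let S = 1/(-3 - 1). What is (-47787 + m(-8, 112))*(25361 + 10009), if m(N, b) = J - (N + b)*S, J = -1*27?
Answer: -1690261560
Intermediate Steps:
J = -27
S = -1/4 (S = 1/(-4) = -1/4 ≈ -0.25000)
m(N, b) = -27 + N/4 + b/4 (m(N, b) = -27 - (N + b)*(-1)/4 = -27 - (-N/4 - b/4) = -27 + (N/4 + b/4) = -27 + N/4 + b/4)
(-47787 + m(-8, 112))*(25361 + 10009) = (-47787 + (-27 + (1/4)*(-8) + (1/4)*112))*(25361 + 10009) = (-47787 + (-27 - 2 + 28))*35370 = (-47787 - 1)*35370 = -47788*35370 = -1690261560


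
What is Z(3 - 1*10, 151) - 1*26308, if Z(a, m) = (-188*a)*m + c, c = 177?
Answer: 172585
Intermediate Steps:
Z(a, m) = 177 - 188*a*m (Z(a, m) = (-188*a)*m + 177 = -188*a*m + 177 = 177 - 188*a*m)
Z(3 - 1*10, 151) - 1*26308 = (177 - 188*(3 - 1*10)*151) - 1*26308 = (177 - 188*(3 - 10)*151) - 26308 = (177 - 188*(-7)*151) - 26308 = (177 + 198716) - 26308 = 198893 - 26308 = 172585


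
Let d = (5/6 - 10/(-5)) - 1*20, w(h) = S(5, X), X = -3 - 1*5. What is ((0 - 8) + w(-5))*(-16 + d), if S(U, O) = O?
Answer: 1592/3 ≈ 530.67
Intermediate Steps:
X = -8 (X = -3 - 5 = -8)
w(h) = -8
d = -103/6 (d = (5*(1/6) - 10*(-1/5)) - 20 = (5/6 + 2) - 20 = 17/6 - 20 = -103/6 ≈ -17.167)
((0 - 8) + w(-5))*(-16 + d) = ((0 - 8) - 8)*(-16 - 103/6) = (-8 - 8)*(-199/6) = -16*(-199/6) = 1592/3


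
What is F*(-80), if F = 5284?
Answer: -422720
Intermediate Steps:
F*(-80) = 5284*(-80) = -422720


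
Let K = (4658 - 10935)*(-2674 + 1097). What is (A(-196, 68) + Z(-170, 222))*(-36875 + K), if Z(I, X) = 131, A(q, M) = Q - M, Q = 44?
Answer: 1055229078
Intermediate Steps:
A(q, M) = 44 - M
K = 9898829 (K = -6277*(-1577) = 9898829)
(A(-196, 68) + Z(-170, 222))*(-36875 + K) = ((44 - 1*68) + 131)*(-36875 + 9898829) = ((44 - 68) + 131)*9861954 = (-24 + 131)*9861954 = 107*9861954 = 1055229078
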